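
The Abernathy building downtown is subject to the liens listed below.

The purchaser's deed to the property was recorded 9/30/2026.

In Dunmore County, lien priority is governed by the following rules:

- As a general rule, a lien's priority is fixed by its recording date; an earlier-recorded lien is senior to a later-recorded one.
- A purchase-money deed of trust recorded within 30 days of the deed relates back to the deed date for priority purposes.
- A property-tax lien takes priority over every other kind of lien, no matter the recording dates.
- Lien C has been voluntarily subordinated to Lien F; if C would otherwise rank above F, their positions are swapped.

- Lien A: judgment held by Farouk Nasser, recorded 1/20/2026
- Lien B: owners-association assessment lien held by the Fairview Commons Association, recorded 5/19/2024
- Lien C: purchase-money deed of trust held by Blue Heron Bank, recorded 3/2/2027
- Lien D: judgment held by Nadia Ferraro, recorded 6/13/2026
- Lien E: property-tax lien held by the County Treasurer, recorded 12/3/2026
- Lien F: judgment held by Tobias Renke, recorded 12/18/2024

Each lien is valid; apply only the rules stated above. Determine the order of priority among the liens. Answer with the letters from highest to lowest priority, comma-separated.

E, B, F, A, D, C

Adjusting effective dates: C was recorded 153 days after the deed, outside the 30-day window, so it keeps its recording date.
E is a property-tax lien and takes priority over every other lien.
Remaining liens by effective date: B (5/19/2024), F (12/18/2024), A (1/20/2026), D (6/13/2026), C (3/2/2027).
C already ranks below F; the subordination has no effect.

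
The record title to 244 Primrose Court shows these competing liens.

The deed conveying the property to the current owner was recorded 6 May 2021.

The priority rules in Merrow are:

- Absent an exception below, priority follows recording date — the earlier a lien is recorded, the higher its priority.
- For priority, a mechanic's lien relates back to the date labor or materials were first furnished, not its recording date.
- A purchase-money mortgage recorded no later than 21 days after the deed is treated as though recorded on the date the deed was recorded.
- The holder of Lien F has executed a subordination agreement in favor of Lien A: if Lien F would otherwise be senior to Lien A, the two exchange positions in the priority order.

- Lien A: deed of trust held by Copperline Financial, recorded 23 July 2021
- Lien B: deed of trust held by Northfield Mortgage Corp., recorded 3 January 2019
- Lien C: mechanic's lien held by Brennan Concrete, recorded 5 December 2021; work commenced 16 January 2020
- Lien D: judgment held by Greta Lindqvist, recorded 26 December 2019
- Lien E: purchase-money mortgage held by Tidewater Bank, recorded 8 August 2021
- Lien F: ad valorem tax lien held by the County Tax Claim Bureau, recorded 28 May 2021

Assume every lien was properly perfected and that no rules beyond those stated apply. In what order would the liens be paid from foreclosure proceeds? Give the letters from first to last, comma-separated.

B, D, C, A, F, E

Effective dates: C relates back to 16 January 2020 (work commenced); E was recorded 94 days after the deed, outside the 21-day window, so it keeps its recording date.
By effective date, earliest first: B (3 January 2019), D (26 December 2019), C (16 January 2020), F (28 May 2021), A (23 July 2021), E (8 August 2021).
The subordination applies — F was senior to A — so F and A swap.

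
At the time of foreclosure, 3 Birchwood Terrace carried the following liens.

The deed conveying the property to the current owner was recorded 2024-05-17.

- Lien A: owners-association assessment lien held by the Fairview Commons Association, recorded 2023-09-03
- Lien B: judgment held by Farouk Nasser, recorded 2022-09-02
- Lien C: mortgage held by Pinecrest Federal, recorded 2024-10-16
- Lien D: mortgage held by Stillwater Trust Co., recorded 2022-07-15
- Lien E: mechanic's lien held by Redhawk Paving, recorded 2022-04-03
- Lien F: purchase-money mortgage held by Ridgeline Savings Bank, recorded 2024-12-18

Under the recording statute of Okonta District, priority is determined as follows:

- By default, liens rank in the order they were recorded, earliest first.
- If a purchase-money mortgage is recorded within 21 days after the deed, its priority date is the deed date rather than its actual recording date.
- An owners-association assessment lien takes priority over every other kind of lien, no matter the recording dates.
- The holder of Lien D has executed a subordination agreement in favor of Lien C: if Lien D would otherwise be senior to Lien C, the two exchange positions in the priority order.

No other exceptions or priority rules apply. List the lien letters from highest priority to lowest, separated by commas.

A, E, C, B, D, F

Effective dates: F was recorded 215 days after the deed, outside the 21-day window, so it keeps its recording date.
As an owners-association assessment lien, A is senior to every other lien.
Ordering the rest by effective date: E (2022-04-03), D (2022-07-15), B (2022-09-02), C (2024-10-16), F (2024-12-18).
The subordination applies — D was senior to C — so D and C swap.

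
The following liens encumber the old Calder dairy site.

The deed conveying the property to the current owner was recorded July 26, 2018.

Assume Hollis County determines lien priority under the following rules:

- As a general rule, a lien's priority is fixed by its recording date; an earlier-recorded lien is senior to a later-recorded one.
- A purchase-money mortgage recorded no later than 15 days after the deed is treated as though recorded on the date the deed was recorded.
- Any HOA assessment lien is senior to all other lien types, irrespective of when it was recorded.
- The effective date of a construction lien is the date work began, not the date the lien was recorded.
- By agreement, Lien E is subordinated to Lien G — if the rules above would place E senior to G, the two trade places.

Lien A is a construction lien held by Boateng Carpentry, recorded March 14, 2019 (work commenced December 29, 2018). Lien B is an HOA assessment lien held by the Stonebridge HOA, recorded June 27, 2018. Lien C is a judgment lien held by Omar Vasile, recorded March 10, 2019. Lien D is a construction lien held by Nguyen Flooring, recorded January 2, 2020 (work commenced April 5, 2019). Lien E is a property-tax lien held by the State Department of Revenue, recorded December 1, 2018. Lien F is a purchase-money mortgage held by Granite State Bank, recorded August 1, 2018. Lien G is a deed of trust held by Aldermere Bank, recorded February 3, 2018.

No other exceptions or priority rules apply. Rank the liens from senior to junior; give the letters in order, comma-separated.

B, G, F, E, A, C, D

Effective dates after the stated exceptions: A is treated as recorded December 29, 2018, the work-commencement date; D's effective date is April 5, 2019, when work began; F was recorded within the 15-day window, so its effective date is the deed date July 26, 2018.
B, as an HOA assessment lien, has superpriority and ranks first.
Ordering the rest by effective date: G (February 3, 2018), F (July 26, 2018), E (December 1, 2018), A (December 29, 2018), C (March 10, 2019), D (April 5, 2019).
E already ranks below G; the subordination has no effect.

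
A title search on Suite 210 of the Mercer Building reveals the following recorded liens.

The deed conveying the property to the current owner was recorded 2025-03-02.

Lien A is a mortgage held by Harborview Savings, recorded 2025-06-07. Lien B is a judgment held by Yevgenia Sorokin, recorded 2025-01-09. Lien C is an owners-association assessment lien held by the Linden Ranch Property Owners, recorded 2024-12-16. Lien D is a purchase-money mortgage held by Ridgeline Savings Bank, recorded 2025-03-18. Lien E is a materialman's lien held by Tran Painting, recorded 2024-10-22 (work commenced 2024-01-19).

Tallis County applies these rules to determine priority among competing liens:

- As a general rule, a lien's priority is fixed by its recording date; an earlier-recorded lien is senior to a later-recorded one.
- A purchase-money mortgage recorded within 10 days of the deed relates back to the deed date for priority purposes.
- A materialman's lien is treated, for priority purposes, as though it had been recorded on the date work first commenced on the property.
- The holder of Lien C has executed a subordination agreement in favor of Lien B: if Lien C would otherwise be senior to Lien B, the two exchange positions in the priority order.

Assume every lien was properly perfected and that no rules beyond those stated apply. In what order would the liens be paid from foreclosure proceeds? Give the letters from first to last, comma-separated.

E, B, C, D, A

First, effective dates: D missed the 10-day window (16 days after the deed), so its recording date stands; E relates back to 2024-01-19 (work commenced).
By effective date, earliest first: E (2024-01-19), C (2024-12-16), B (2025-01-09), D (2025-03-18), A (2025-06-07).
Because C would otherwise rank above B, the subordination swaps them.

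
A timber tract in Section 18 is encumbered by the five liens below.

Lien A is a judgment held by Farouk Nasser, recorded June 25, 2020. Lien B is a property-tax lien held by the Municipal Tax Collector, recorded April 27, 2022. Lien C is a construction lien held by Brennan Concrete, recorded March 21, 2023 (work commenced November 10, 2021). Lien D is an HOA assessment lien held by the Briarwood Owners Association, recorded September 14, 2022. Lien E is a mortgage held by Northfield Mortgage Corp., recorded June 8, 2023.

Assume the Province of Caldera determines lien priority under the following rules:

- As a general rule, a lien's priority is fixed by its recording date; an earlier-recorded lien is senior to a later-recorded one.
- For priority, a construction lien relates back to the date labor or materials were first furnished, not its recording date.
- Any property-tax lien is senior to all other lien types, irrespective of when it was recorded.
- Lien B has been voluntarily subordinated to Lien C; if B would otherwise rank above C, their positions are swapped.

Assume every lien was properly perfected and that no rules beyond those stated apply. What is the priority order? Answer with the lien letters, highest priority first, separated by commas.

C, A, B, D, E

Effective dates after the stated exceptions: C's effective date is November 10, 2021, when work began.
B, as a property-tax lien, has superpriority and ranks first.
The other liens, earliest effective date first: A (June 25, 2020), C (November 10, 2021), D (September 14, 2022), E (June 8, 2023).
B is senior to C before the subordination, so the two trade places.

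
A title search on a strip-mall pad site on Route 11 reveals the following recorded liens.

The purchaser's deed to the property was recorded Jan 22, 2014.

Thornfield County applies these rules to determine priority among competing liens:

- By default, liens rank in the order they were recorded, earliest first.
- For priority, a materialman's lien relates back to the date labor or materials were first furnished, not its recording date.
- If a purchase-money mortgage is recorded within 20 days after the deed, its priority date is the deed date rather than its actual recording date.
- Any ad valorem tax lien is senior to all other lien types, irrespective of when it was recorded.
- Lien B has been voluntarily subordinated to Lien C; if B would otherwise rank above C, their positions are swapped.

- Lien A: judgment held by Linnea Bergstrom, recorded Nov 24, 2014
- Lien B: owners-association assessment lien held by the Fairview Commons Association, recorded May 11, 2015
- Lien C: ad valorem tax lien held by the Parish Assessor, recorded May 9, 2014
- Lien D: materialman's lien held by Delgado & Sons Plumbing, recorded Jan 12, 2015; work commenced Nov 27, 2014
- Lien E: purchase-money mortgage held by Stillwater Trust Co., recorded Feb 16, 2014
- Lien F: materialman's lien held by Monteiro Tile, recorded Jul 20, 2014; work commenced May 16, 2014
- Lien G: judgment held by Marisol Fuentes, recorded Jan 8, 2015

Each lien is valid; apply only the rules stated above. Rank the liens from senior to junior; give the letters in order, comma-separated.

First, effective dates: D is treated as recorded Nov 27, 2014, the work-commencement date; E missed the 20-day window (25 days after the deed), so its recording date stands; F relates back to May 16, 2014 (work commenced).
C is an ad valorem tax lien, so it outranks all other liens regardless of date.
Remaining liens by effective date: E (Feb 16, 2014), F (May 16, 2014), A (Nov 24, 2014), D (Nov 27, 2014), G (Jan 8, 2015), B (May 11, 2015).
B already ranks below C; the subordination has no effect.

C, E, F, A, D, G, B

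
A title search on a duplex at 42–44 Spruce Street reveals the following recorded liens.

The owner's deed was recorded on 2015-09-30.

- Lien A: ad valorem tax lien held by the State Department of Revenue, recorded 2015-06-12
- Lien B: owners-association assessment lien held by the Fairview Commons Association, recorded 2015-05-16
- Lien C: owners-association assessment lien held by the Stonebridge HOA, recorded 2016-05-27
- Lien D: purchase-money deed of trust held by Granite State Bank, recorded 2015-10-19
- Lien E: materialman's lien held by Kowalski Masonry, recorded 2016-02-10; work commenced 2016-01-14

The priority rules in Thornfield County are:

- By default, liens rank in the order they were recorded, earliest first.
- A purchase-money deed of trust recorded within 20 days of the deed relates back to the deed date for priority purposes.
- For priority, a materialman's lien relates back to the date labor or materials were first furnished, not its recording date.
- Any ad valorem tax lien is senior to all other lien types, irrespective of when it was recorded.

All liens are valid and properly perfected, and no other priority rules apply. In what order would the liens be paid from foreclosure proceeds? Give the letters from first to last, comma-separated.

Effective dates after the stated exceptions: D relates back to the deed date 2015-09-30; E's effective date is 2016-01-14, when work began.
As an ad valorem tax lien, A is senior to every other lien.
The other liens, earliest effective date first: B (2015-05-16), D (2015-09-30), E (2016-01-14), C (2016-05-27).

A, B, D, E, C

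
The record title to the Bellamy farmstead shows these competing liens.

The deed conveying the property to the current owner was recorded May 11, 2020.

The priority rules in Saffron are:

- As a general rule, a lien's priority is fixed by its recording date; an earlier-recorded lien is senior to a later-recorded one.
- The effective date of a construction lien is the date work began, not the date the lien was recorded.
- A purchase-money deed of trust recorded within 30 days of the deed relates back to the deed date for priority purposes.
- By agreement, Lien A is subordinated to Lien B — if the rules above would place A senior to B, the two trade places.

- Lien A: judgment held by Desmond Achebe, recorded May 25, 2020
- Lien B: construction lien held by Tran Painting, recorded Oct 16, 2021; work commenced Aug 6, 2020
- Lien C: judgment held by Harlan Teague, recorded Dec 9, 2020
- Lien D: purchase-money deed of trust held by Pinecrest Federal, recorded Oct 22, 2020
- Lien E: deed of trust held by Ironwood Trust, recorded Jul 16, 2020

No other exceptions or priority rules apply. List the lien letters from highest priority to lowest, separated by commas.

B, E, A, D, C

First, effective dates: B's effective date is Aug 6, 2020, when work began; D missed the 30-day window (164 days after the deed), so its recording date stands.
By effective date, earliest first: A (May 25, 2020), E (Jul 16, 2020), B (Aug 6, 2020), D (Oct 22, 2020), C (Dec 9, 2020).
The subordination applies — A was senior to B — so A and B swap.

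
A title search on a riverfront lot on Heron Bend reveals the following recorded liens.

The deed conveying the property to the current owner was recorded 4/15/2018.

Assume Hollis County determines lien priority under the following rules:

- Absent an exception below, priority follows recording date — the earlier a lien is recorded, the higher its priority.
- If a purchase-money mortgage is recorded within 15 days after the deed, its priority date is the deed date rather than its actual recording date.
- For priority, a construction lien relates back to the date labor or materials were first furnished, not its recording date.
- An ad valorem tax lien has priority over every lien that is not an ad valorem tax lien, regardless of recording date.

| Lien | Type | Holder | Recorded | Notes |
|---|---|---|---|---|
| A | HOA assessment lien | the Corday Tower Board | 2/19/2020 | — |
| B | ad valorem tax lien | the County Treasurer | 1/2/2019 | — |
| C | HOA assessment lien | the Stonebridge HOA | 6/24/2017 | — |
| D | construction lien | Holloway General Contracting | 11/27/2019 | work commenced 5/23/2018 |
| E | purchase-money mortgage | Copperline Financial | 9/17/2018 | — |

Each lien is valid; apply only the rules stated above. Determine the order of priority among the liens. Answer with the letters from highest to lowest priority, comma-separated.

B, C, D, E, A

Effective dates: D's effective date is 5/23/2018, when work began; E was recorded 155 days after the deed — beyond 15 days — so no relation-back applies.
As an ad valorem tax lien, B is senior to every other lien.
Ordering the rest by effective date: C (6/24/2017), D (5/23/2018), E (9/17/2018), A (2/19/2020).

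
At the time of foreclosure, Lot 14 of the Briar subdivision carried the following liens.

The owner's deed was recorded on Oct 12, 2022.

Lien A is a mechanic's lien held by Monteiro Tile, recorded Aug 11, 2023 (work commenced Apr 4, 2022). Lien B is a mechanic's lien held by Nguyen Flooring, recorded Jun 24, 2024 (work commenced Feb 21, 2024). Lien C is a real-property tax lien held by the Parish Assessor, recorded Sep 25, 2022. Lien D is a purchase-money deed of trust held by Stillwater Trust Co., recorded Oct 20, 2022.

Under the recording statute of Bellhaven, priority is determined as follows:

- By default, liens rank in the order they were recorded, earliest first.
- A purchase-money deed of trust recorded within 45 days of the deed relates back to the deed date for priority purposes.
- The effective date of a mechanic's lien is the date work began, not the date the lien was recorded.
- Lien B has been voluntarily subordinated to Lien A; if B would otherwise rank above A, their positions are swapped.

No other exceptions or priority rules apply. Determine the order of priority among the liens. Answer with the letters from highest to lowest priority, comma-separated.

A, C, D, B

First, effective dates: A relates back to Apr 4, 2022 (work commenced); B is treated as recorded Feb 21, 2024, the work-commencement date; D relates back to the deed date Oct 12, 2022.
Sorted by effective date: A (Apr 4, 2022), C (Sep 25, 2022), D (Oct 12, 2022), B (Feb 21, 2024).
B already ranks below A; the subordination has no effect.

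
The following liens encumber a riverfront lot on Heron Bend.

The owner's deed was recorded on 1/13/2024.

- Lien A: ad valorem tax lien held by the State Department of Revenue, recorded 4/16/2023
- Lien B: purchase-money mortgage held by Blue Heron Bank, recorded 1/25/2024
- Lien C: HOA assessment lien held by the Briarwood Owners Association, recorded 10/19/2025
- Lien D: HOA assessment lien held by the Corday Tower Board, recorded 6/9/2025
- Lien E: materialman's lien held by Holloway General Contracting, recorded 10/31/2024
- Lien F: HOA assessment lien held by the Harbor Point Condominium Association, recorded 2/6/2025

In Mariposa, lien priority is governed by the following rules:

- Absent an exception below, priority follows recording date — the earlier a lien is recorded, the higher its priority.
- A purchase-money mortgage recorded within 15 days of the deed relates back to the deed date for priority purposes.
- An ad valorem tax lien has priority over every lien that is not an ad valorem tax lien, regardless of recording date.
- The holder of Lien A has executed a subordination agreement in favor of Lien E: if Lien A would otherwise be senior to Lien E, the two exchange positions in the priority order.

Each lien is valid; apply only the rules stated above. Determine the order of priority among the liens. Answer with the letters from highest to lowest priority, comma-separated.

E, B, A, F, D, C

Adjusting effective dates: B's effective date is the deed date, 1/13/2024.
As an ad valorem tax lien, A is senior to every other lien.
Remaining liens by effective date: B (1/13/2024), E (10/31/2024), F (2/6/2025), D (6/9/2025), C (10/19/2025).
A would otherwise be senior to E, so under the subordination agreement A and E exchange positions.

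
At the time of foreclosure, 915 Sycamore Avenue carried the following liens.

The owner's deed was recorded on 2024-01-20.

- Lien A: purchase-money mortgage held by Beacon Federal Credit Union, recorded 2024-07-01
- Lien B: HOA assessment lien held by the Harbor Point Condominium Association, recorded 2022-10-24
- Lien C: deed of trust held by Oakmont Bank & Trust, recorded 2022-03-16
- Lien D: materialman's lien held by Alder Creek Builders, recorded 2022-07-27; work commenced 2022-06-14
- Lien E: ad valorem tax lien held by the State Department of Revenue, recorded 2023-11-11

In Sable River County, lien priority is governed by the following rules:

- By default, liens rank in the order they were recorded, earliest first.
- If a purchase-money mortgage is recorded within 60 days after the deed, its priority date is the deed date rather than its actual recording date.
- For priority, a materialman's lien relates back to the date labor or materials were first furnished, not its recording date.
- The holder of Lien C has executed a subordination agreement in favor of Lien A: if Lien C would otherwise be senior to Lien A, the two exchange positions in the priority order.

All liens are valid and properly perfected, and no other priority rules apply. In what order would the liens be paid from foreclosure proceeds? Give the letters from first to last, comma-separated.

A, D, B, E, C

Effective dates: A missed the 60-day window (163 days after the deed), so its recording date stands; D's effective date is 2022-06-14, when work began.
Sorted by effective date: C (2022-03-16), D (2022-06-14), B (2022-10-24), E (2023-11-11), A (2024-07-01).
Because C would otherwise rank above A, the subordination swaps them.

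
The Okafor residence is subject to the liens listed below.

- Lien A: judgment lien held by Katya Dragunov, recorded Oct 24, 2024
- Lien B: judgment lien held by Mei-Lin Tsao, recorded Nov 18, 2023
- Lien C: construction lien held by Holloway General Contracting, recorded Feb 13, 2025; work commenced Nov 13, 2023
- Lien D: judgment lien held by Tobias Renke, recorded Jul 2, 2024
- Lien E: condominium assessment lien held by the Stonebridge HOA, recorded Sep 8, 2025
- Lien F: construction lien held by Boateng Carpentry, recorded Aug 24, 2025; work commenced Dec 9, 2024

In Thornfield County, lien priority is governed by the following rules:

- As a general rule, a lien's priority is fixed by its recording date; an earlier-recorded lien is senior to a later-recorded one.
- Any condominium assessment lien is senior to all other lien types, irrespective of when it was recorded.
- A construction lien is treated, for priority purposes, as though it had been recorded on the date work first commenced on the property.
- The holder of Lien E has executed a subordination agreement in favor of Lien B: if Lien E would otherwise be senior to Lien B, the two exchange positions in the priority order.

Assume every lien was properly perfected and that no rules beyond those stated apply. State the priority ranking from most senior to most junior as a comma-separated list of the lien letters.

B, C, E, D, A, F

Adjusting effective dates: C's effective date is Nov 13, 2023, when work began; F is treated as recorded Dec 9, 2024, the work-commencement date.
E is a condominium assessment lien, so it outranks all other liens regardless of date.
The other liens, earliest effective date first: C (Nov 13, 2023), B (Nov 18, 2023), D (Jul 2, 2024), A (Oct 24, 2024), F (Dec 9, 2024).
E would otherwise be senior to B, so under the subordination agreement E and B exchange positions.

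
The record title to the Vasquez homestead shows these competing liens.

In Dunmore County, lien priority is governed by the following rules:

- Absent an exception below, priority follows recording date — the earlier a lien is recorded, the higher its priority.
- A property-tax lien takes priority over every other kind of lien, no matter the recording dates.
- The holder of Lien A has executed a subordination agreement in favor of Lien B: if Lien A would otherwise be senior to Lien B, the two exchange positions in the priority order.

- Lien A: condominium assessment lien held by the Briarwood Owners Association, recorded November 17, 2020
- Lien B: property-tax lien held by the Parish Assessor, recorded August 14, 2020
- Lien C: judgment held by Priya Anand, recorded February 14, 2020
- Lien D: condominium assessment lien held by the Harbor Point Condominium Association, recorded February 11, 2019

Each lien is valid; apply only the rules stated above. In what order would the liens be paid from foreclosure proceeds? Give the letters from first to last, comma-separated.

B, D, C, A

As a property-tax lien, B is senior to every other lien.
The other liens, earliest effective date first: D (February 11, 2019), C (February 14, 2020), A (November 17, 2020).
A already ranks below B; the subordination has no effect.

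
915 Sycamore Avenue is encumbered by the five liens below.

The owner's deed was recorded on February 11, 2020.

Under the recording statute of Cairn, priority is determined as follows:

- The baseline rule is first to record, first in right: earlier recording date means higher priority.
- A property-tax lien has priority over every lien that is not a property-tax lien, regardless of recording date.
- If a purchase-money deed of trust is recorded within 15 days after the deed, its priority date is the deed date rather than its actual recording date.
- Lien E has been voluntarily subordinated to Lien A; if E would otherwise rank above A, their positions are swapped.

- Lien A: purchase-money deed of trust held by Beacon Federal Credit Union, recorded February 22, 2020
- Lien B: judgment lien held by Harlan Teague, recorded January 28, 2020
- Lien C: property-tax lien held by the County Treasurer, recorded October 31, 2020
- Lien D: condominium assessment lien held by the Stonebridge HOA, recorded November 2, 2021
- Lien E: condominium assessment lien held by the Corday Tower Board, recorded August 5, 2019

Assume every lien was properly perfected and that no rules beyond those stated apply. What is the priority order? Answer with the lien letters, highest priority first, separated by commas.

C, A, B, E, D

First, effective dates: A relates back to the deed date February 11, 2020.
C is a property-tax lien and takes priority over every other lien.
The other liens, earliest effective date first: E (August 5, 2019), B (January 28, 2020), A (February 11, 2020), D (November 2, 2021).
The subordination applies — E was senior to A — so E and A swap.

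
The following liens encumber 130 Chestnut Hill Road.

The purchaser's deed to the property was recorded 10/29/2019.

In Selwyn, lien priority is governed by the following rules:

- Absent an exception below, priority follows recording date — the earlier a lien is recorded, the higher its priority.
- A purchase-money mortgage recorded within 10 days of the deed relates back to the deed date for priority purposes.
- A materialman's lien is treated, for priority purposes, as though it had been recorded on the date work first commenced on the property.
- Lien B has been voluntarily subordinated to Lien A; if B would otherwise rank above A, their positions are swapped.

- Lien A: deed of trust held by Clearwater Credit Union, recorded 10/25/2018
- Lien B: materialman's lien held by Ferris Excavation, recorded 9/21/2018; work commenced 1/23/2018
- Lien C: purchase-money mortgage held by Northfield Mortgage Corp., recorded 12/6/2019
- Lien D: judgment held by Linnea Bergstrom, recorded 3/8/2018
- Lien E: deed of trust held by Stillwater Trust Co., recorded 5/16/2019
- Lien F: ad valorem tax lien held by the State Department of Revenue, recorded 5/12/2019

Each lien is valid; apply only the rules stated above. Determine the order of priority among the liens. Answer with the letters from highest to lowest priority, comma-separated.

A, D, B, F, E, C

Effective dates: B relates back to 1/23/2018 (work commenced); C missed the 10-day window (38 days after the deed), so its recording date stands.
Ordering by effective date: B (1/23/2018), D (3/8/2018), A (10/25/2018), F (5/12/2019), E (5/16/2019), C (12/6/2019).
B is senior to A before the subordination, so the two trade places.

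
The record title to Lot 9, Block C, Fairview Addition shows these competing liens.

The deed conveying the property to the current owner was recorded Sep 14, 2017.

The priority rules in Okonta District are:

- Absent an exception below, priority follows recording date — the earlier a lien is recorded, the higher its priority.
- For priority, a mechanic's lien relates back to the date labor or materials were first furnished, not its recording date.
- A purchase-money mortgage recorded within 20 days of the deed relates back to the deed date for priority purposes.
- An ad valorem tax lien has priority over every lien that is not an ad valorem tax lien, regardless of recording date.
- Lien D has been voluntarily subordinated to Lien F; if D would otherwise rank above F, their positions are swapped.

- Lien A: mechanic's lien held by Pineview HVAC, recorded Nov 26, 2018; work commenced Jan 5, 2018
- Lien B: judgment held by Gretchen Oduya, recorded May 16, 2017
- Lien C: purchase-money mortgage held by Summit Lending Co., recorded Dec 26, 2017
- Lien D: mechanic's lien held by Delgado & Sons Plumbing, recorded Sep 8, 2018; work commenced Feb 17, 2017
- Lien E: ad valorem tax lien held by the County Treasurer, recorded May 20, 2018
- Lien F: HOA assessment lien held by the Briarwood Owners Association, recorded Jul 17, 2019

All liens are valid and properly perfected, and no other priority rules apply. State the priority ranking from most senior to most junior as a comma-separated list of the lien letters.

E, F, B, C, A, D

Adjusting effective dates: A relates back to Jan 5, 2018 (work commenced); C was recorded 103 days after the deed — beyond 20 days — so no relation-back applies; D's effective date is Feb 17, 2017, when work began.
E is an ad valorem tax lien and takes priority over every other lien.
Ordering the rest by effective date: D (Feb 17, 2017), B (May 16, 2017), C (Dec 26, 2017), A (Jan 5, 2018), F (Jul 17, 2019).
D would otherwise be senior to F, so under the subordination agreement D and F exchange positions.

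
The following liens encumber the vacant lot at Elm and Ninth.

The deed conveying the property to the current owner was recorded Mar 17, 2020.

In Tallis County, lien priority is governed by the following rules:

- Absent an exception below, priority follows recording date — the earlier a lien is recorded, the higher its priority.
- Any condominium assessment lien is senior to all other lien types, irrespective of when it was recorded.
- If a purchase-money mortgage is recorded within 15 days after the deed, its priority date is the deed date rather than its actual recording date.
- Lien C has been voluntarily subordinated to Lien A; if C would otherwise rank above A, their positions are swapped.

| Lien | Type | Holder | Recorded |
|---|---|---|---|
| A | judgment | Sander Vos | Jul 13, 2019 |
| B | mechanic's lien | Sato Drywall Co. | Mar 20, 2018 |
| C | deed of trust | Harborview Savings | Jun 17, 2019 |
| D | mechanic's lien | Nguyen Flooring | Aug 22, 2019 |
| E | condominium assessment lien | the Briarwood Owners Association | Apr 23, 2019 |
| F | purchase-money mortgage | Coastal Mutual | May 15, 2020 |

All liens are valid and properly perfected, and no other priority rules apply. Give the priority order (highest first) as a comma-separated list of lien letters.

E, B, A, C, D, F

Adjusting effective dates: F was recorded 59 days after the deed, outside the 15-day window, so it keeps its recording date.
E, as a condominium assessment lien, has superpriority and ranks first.
The other liens, earliest effective date first: B (Mar 20, 2018), C (Jun 17, 2019), A (Jul 13, 2019), D (Aug 22, 2019), F (May 15, 2020).
The subordination applies — C was senior to A — so C and A swap.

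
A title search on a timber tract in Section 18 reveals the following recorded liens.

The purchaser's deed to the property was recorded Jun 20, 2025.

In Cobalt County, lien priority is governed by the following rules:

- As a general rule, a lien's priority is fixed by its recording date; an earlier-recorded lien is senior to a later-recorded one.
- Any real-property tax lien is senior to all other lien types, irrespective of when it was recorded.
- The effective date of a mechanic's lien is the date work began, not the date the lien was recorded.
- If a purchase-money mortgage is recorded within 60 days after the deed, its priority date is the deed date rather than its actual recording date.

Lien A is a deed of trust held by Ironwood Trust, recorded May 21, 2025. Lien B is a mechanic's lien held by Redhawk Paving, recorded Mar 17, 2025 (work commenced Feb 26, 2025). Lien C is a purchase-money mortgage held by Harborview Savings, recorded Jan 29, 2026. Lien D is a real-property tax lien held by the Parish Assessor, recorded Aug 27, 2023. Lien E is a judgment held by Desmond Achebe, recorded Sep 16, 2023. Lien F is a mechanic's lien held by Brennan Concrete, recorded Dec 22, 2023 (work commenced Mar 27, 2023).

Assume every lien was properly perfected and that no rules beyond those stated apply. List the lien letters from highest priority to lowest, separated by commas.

D, F, E, B, A, C

Effective dates after the stated exceptions: B's effective date is Feb 26, 2025, when work began; C was recorded 223 days after the deed, outside the 60-day window, so it keeps its recording date; F relates back to Mar 27, 2023 (work commenced).
As a real-property tax lien, D is senior to every other lien.
The other liens, earliest effective date first: F (Mar 27, 2023), E (Sep 16, 2023), B (Feb 26, 2025), A (May 21, 2025), C (Jan 29, 2026).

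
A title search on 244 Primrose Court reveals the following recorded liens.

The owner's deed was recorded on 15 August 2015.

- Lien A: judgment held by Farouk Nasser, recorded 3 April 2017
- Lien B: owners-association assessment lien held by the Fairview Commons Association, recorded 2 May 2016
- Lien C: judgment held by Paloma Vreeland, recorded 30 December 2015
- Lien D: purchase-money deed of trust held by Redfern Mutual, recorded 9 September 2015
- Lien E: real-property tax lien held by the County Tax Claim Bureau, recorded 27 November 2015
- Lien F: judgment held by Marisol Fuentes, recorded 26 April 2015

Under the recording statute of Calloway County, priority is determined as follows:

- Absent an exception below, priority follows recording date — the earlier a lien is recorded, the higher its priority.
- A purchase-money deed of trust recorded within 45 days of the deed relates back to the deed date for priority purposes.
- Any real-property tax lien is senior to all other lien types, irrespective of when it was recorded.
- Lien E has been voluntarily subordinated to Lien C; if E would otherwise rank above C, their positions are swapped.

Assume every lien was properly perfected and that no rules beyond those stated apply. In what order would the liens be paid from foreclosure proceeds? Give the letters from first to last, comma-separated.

C, F, D, E, B, A

Effective dates: D relates back to the deed date 15 August 2015.
E, as a real-property tax lien, has superpriority and ranks first.
Remaining liens by effective date: F (26 April 2015), D (15 August 2015), C (30 December 2015), B (2 May 2016), A (3 April 2017).
E is senior to C before the subordination, so the two trade places.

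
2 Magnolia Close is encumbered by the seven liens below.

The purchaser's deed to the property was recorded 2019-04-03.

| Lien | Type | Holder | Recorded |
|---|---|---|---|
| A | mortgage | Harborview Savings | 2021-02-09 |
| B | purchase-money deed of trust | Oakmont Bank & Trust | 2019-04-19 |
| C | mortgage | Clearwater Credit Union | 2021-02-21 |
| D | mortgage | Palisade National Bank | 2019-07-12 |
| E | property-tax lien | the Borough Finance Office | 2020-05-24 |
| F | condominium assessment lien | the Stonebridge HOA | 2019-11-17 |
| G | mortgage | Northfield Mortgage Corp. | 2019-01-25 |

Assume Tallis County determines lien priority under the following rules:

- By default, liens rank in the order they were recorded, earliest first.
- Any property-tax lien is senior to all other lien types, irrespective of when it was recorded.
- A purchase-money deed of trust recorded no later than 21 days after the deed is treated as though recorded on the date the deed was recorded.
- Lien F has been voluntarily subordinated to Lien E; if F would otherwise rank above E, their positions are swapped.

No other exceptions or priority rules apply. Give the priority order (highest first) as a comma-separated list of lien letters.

E, G, B, D, F, A, C

Effective dates after the stated exceptions: B's effective date is the deed date, 2019-04-03.
E is a property-tax lien and takes priority over every other lien.
Remaining liens by effective date: G (2019-01-25), B (2019-04-03), D (2019-07-12), F (2019-11-17), A (2021-02-09), C (2021-02-21).
F already ranks below E; the subordination has no effect.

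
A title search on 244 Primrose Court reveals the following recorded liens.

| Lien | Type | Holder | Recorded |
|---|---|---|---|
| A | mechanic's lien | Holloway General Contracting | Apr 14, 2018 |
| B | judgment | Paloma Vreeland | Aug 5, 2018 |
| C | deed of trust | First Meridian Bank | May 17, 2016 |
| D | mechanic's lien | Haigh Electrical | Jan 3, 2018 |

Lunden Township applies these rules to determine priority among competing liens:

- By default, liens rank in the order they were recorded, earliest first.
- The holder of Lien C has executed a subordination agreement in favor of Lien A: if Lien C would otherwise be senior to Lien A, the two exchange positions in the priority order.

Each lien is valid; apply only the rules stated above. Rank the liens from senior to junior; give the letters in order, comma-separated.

A, D, C, B

Ordering by effective date: C (May 17, 2016), D (Jan 3, 2018), A (Apr 14, 2018), B (Aug 5, 2018).
C is senior to A before the subordination, so the two trade places.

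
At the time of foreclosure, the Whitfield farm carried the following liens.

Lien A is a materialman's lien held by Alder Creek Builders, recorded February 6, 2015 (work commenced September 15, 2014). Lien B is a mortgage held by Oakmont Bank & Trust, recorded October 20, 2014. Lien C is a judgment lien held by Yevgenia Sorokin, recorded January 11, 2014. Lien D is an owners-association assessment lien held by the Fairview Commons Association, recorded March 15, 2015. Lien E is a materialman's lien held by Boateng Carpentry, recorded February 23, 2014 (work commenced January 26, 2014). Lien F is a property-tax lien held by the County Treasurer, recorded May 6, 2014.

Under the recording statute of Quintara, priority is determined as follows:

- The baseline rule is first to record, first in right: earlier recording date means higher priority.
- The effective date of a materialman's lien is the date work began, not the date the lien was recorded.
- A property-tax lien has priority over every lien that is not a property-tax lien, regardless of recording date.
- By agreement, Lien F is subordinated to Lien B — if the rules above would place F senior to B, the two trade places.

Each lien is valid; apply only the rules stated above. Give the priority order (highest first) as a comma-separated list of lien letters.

First, effective dates: A's effective date is September 15, 2014, when work began; E is treated as recorded January 26, 2014, the work-commencement date.
F, as a property-tax lien, has superpriority and ranks first.
Remaining liens by effective date: C (January 11, 2014), E (January 26, 2014), A (September 15, 2014), B (October 20, 2014), D (March 15, 2015).
F would otherwise be senior to B, so under the subordination agreement F and B exchange positions.

B, C, E, A, F, D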